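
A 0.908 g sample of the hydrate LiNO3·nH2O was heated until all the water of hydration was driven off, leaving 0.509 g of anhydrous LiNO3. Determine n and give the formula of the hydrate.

LiNO3·3H2O

Mass of water lost = 0.908 − 0.509 = 0.399 g → 0.399 / 18.02 = 0.02214 mol H2O
Molar mass of LiNO3 = 68.95 g/mol → mol LiNO3 = 0.509 / 68.95 = 0.007382
n = 0.02214 / 0.007382 = 3.00 ≈ 3 → LiNO3·3H2O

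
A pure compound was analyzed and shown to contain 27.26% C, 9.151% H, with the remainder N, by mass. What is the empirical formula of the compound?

CH4N2

Assume 100 g: 27.26 g C, 9.151 g H, 63.589 g N.
n(C) = 27.26/12.01 = 2.27, n(H) = 9.151/1.008 = 9.078, n(N) = 63.589/14.01 = 4.539
Divide by the smallest (2.27 mol C): C 1.000, H 4.000, N 2.000
→ CH4N2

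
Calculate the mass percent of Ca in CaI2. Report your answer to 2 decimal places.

13.64%

Molar mass = 1(40.08) + 2(126.90) = 293.880 g/mol
Mass of Ca per mole = 1 × 40.08 = 40.080 g
% Ca = 40.080 / 293.880 × 100 = 13.64%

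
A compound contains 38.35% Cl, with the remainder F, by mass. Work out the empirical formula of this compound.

ClF3

Assume 100 g: 38.35 g Cl, 61.65 g F.
Moles — Cl: 38.35 / 35.45 = 1.082 mol; F: 61.65 / 19.00 = 3.245 mol
Divide by the smallest (1.082 mol Cl): Cl 1.000, F 2.999
→ ClF3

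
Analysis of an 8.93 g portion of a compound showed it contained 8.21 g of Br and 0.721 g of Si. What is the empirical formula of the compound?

n(Br) = 8.21/79.90 = 0.1028, n(Si) = 0.721/28.09 = 0.02567
Smallest is Si at 0.02567 mol; normalising gives Br 4.003, Si 1.000
Ratio ≈ 4:1, so the empirical formula is Br4Si

Br4Si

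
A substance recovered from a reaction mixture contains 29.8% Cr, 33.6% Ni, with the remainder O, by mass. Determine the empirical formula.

CrNiO4

Assume 100 g: 29.8 g Cr, 33.6 g Ni, 36.6 g O.
n(Cr) = 29.8/52.00 = 0.5731, n(Ni) = 33.6/58.69 = 0.5725, n(O) = 36.6/16.00 = 2.288
Smallest is Ni at 0.5725 mol; normalising gives Cr 1.001, Ni 1.000, O 3.996
Ratio ≈ 1:1:4, so the empirical formula is CrNiO4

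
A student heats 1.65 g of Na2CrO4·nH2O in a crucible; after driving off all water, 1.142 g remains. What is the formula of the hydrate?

Mass of water lost = 1.65 − 1.142 = 0.508 g → 0.508 / 18.02 = 0.02819 mol H2O
Molar mass of Na2CrO4 = 161.98 g/mol → mol Na2CrO4 = 1.142 / 161.98 = 0.00705
n = 0.02819 / 0.00705 = 4.00 ≈ 4 → Na2CrO4·4H2O

Na2CrO4·4H2O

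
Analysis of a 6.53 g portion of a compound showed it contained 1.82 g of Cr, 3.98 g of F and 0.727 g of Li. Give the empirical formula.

CrF6Li3

Moles — Cr: 1.82 / 52.00 = 0.035 mol; F: 3.98 / 19.00 = 0.2095 mol; Li: 0.727 / 6.94 = 0.1048 mol
Divide by the smallest (0.035 mol Cr): Cr 1.000, F 5.985, Li 2.993
Ratio ≈ 1:6:3, so the empirical formula is CrF6Li3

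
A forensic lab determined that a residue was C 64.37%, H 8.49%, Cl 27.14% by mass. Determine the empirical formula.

C7H11Cl

Assume 100 g: 64.37 g C, 8.49 g H, 27.14 g Cl.
C: 64.37 g ÷ 12.01 g/mol = 5.36 mol
H: 8.49 g ÷ 1.008 g/mol = 8.423 mol
Cl: 27.14 g ÷ 35.45 g/mol = 0.7656 mol
Divide by the smallest (0.7656 mol Cl): C 7.001, H 11.002, Cl 1.000
→ C7H11Cl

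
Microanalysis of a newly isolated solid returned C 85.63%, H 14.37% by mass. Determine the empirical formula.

Assume 100 g: 85.63 g C, 14.37 g H.
n(C) = 85.63/12.01 = 7.13, n(H) = 14.37/1.008 = 14.26
Ratios (÷ 7.13): C 1.000, H 1.999
≈ 1:2 → CH2

CH2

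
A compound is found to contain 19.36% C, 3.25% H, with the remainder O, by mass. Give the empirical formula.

CH2O3

Assume 100 g: 19.36 g C, 3.25 g H, 77.39 g O.
n(C) = 19.36/12.01 = 1.612, n(H) = 3.25/1.008 = 3.224, n(O) = 77.39/16.00 = 4.837
Divide by the smallest (1.612 mol C): C 1.000, H 2.000, O 3.001
→ CH2O3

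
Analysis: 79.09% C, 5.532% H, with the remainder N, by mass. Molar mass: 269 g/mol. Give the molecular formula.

C18H15N3

Assume 100 g: 79.09 g C, 5.532 g H, 15.378 g N.
n(C) = 79.09/12.01 = 6.585, n(H) = 5.532/1.008 = 5.488, n(N) = 15.378/14.01 = 1.098
Divide by the smallest (1.098 mol N): C 6.000, H 5.000, N 1.000
≈ 6:5:1 → C6H5N
Empirical-formula mass = 91.11 g/mol
n = 269 / 91.11 = 2.95 ≈ 3
Molecular formula = (C6H5N)×3 = C18H15N3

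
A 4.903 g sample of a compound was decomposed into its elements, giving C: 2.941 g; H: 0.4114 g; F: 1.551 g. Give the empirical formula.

C3H5F

Moles — C: 2.941 / 12.01 = 0.2449 mol; H: 0.4114 / 1.008 = 0.4081 mol; F: 1.551 / 19.00 = 0.08163 mol
Ratios (÷ 0.08163): C 3.000, H 5.000, F 1.000
≈ 3:5:1 → C3H5F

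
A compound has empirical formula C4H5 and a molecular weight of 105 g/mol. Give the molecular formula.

C8H10

Empirical-formula mass = 53.08 g/mol
n = 105 / 53.08 = 1.98 ≈ 2
Molecular formula = (C4H5)2 = C8H10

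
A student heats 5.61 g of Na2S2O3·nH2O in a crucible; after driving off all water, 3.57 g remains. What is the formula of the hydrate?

Na2S2O3·5H2O

Mass of water lost = 5.61 − 3.57 = 2.04 g → 2.04 / 18.02 = 0.1132 mol H2O
Molar mass of Na2S2O3 = 158.12 g/mol → mol Na2S2O3 = 3.57 / 158.12 = 0.02258
n = 0.1132 / 0.02258 = 5.01 ≈ 5 → Na2S2O3·5H2O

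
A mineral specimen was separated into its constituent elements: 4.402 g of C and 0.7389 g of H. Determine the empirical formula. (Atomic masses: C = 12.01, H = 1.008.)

CH2

Moles — C: 4.402 / 12.01 = 0.3665 mol; H: 0.7389 / 1.008 = 0.733 mol
Smallest is C at 0.3665 mol; normalising gives C 1.000, H 2.000
Ratio ≈ 1:2, so the empirical formula is CH2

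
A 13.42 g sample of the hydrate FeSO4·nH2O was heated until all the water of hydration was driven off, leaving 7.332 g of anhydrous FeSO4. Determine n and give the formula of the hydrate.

FeSO4·7H2O

Mass of water lost = 13.42 − 7.332 = 6.088 g → 6.088 / 18.02 = 0.3378 mol H2O
Molar mass of FeSO4 = 151.92 g/mol → mol FeSO4 = 7.332 / 151.92 = 0.04826
n = 0.3378 / 0.04826 = 7.00 ≈ 7 → FeSO4·7H2O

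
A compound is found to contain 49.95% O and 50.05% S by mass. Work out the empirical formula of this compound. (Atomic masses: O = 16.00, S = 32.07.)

Assume 100 g: 49.95 g O, 50.05 g S.
O: 49.95 g ÷ 16.00 g/mol = 3.122 mol
S: 50.05 g ÷ 32.07 g/mol = 1.561 mol
Ratios (÷ 1.561): O 2.000, S 1.000
→ O2S

O2S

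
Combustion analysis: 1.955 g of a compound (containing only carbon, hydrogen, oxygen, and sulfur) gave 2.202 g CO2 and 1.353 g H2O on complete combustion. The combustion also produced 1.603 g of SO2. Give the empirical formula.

C2H6OS

mol C = 2.202 / 44.01 = 0.05003; mass C = 0.05003 × 12.01 = 0.6009 g
mol H = 2 × (1.353 / 18.02) = 0.1502; mass H = 0.1502 × 1.008 = 0.1514 g
mol S = 1.603 / 64.07 = 0.02502; mass S = 0.8024 g
mass O = 1.955 − (1.555) = 0.4003 g → mol O = 0.02502
Smallest is S at 0.02502 mol; normalising gives C 2.000, H 6.002, O 1.000, S 1.000
≈ 2:6:1:1 → C2H6OS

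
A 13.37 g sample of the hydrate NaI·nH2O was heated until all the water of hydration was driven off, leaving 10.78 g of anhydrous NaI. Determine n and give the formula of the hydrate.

Mass of water lost = 13.37 − 10.78 = 2.59 g → 2.59 / 18.02 = 0.1437 mol H2O
Molar mass of NaI = 149.89 g/mol → mol NaI = 10.78 / 149.89 = 0.07192
n = 0.1437 / 0.07192 = 2.00 ≈ 2 → NaI·2H2O

NaI·2H2O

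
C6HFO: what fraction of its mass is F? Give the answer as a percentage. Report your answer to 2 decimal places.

17.58%

Molar mass = 6(12.01) + 1(1.008) + 1(19.00) + 1(16.00) = 108.068 g/mol
Mass of F per mole = 1 × 19.00 = 19.000 g
% F = 19.000 / 108.068 × 100 = 17.58%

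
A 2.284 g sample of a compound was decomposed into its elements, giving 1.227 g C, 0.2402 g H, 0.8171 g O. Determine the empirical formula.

C: 1.227 g ÷ 12.01 g/mol = 0.1022 mol
H: 0.2402 g ÷ 1.008 g/mol = 0.2383 mol
O: 0.8171 g ÷ 16.00 g/mol = 0.05107 mol
Smallest is O at 0.05107 mol; normalising gives C 2.001, H 4.666, O 1.000
×3: C 6.00, H 14.00, O 3.00 → C6H14O3

C6H14O3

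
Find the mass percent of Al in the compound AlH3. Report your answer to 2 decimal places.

89.92%

Molar mass = 1(26.98) + 3(1.008) = 30.004 g/mol
Mass of Al per mole = 1 × 26.98 = 26.980 g
% Al = 26.980 / 30.004 × 100 = 89.92%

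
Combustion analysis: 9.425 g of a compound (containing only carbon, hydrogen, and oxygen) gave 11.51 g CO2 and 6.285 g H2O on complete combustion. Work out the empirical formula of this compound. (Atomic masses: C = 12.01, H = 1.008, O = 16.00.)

mol C = 11.51 / 44.01 = 0.2615; mass C = 0.2615 × 12.01 = 3.141 g
mol H = 2 × (6.285 / 18.02) = 0.6976; mass H = 0.6976 × 1.008 = 0.7031 g
mass O = 9.425 − (3.844) = 5.581 g → mol O = 0.3488
Divide by the smallest (0.2615 mol C): C 1.000, H 2.667, O 1.334
Scaling by 3: C 3.00, H 8.00, O 4.00 → C3H8O4

C3H8O4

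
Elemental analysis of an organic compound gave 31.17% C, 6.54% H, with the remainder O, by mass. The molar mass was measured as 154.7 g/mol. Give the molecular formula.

C4H10O6

Assume 100 g: 31.17 g C, 6.54 g H, 62.29 g O.
Moles — C: 31.17 / 12.01 = 2.595 mol; H: 6.54 / 1.008 = 6.488 mol; O: 62.29 / 16.00 = 3.893 mol
Smallest is C at 2.595 mol; normalising gives C 1.000, H 2.500, O 1.500
Multiply by 2: C 2.00, H 5.00, O 3.00 → C2H5O3
Empirical-formula mass = 77.06 g/mol
n = 154.7 / 77.06 = 2.01 ≈ 2
Molecular formula = (C2H5O3)×2 = C4H10O6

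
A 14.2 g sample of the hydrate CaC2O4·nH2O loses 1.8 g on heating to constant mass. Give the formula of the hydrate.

CaC2O4·H2O

Mass of anhydrous CaC2O4 = 14.2 − 1.8 = 12.4 g
mol H2O = 1.8 / 18.02 = 0.09989
Molar mass of CaC2O4 = 128.10 g/mol → mol CaC2O4 = 12.4 / 128.10 = 0.0968
n = 0.09989 / 0.0968 = 1.03 ≈ 1 → CaC2O4·H2O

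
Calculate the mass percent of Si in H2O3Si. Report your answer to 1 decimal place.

36.0%

Molar mass = 2(1.008) + 3(16.00) + 1(28.09) = 78.106 g/mol
Mass of Si per mole = 1 × 28.09 = 28.090 g
% Si = 28.090 / 78.106 × 100 = 36.0%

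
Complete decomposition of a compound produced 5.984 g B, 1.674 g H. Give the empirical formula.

B: 5.984 g ÷ 10.81 g/mol = 0.5536 mol
H: 1.674 g ÷ 1.008 g/mol = 1.661 mol
Ratios (÷ 0.5536): B 1.000, H 3.000
Ratio ≈ 1:3, so the empirical formula is BH3

BH3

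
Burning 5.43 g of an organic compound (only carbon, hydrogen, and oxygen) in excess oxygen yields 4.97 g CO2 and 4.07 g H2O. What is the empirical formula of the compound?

mol C = 4.97 / 44.01 = 0.1129; mass C = 0.1129 × 12.01 = 1.356 g
mol H = 2 × (4.07 / 18.02) = 0.4517; mass H = 0.4517 × 1.008 = 0.4553 g
mass O = 5.43 − (1.812) = 3.618 g → mol O = 0.2261
Divide by the smallest (0.1129 mol C): C 1.000, H 4.000, O 2.003
→ CH4O2

CH4O2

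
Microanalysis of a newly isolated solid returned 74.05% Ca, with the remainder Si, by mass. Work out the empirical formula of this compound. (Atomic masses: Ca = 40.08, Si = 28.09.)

Ca2Si

Assume 100 g: 74.05 g Ca, 25.95 g Si.
Moles — Ca: 74.05 / 40.08 = 1.848 mol; Si: 25.95 / 28.09 = 0.9238 mol
Ratios (÷ 0.9238): Ca 2.000, Si 1.000
≈ 2:1 → Ca2Si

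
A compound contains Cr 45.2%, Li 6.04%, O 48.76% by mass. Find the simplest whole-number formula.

Assume 100 g: 45.2 g Cr, 6.04 g Li, 48.76 g O.
n(Cr) = 45.2/52.00 = 0.8692, n(Li) = 6.04/6.94 = 0.8703, n(O) = 48.76/16.00 = 3.047
Smallest is Cr at 0.8692 mol; normalising gives Cr 1.000, Li 1.001, O 3.506
Scaling by 2: Cr 2.00, Li 2.00, O 7.01 → Cr2Li2O7

Cr2Li2O7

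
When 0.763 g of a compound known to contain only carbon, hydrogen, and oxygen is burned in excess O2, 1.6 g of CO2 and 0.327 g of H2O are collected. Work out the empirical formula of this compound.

C2H2O

mol C = 1.6 / 44.01 = 0.03636; mass C = 0.03636 × 12.01 = 0.4366 g
mol H = 2 × (0.327 / 18.02) = 0.03629; mass H = 0.03629 × 1.008 = 0.03658 g
mass O = 0.763 − (0.4732) = 0.2898 g → mol O = 0.01811
Divide by the smallest (0.01811 mol O): C 2.007, H 2.004, O 1.000
→ C2H2O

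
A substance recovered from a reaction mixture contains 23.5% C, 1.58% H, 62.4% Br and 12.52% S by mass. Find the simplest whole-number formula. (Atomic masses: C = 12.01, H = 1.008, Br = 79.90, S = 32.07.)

Assume 100 g: 23.5 g C, 1.58 g H, 62.4 g Br, 12.52 g S.
n(C) = 23.5/12.01 = 1.957, n(H) = 1.58/1.008 = 1.567, n(Br) = 62.4/79.90 = 0.781, n(S) = 12.52/32.07 = 0.3904
Divide by the smallest (0.3904 mol S): C 5.012, H 4.015, Br 2.000, S 1.000
Ratio ≈ 5:4:2:1, so the empirical formula is C5H4Br2S

C5H4Br2S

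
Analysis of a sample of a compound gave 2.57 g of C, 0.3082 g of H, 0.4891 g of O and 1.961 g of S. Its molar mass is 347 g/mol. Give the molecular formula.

C14H20O2S4

C: 2.57 g ÷ 12.01 g/mol = 0.214 mol
H: 0.3082 g ÷ 1.008 g/mol = 0.3058 mol
O: 0.4891 g ÷ 16.00 g/mol = 0.03057 mol
S: 1.961 g ÷ 32.07 g/mol = 0.06115 mol
Divide by the smallest (0.03057 mol O): C 7.000, H 10.002, O 1.000, S 2.000
Ratio ≈ 7:10:1:2, so the empirical formula is C7H10OS2
Empirical-formula mass = 174.29 g/mol
n = 347 / 174.29 = 1.99 ≈ 2
Molecular formula = (C7H10OS2)×2 = C14H20O2S4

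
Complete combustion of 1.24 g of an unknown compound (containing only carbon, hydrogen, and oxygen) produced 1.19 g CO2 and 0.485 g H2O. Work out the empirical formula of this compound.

CH2O2

mol C = 1.19 / 44.01 = 0.02704; mass C = 0.02704 × 12.01 = 0.3247 g
mol H = 2 × (0.485 / 18.02) = 0.05383; mass H = 0.05383 × 1.008 = 0.05426 g
mass O = 1.24 − (0.3790) = 0.8610 g → mol O = 0.05381
Ratios (÷ 0.02704): C 1.000, H 1.991, O 1.990
→ CH2O2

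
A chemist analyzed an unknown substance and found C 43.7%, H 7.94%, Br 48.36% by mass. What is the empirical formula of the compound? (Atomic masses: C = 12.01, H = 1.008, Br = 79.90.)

Assume 100 g: 43.7 g C, 7.94 g H, 48.36 g Br.
C: 43.7 g ÷ 12.01 g/mol = 3.639 mol
H: 7.94 g ÷ 1.008 g/mol = 7.877 mol
Br: 48.36 g ÷ 79.90 g/mol = 0.6053 mol
Divide by the smallest (0.6053 mol Br): C 6.012, H 13.014, Br 1.000
Ratio ≈ 6:13:1, so the empirical formula is C6H13Br

C6H13Br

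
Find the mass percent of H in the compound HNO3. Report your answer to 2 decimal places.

1.60%

Molar mass = 1(1.008) + 1(14.01) + 3(16.00) = 63.018 g/mol
Mass of H per mole = 1 × 1.008 = 1.008 g
% H = 1.008 / 63.018 × 100 = 1.60%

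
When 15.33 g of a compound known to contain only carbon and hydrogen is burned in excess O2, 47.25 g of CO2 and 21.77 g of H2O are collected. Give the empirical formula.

C4H9

mol C = 47.25 / 44.01 = 1.074; mass C = 1.074 × 12.01 = 12.89 g
mol H = 2 × (21.77 / 18.02) = 2.416; mass H = 2.416 × 1.008 = 2.436 g
Divide by the smallest (1.074 mol C): C 1.000, H 2.251
Multiply by 4: C 4.00, H 9.00 → C4H9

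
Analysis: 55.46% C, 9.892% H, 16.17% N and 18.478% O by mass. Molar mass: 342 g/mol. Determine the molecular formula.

Assume 100 g: 55.46 g C, 9.892 g H, 16.17 g N, 18.478 g O.
C: 55.46 g ÷ 12.01 g/mol = 4.618 mol
H: 9.892 g ÷ 1.008 g/mol = 9.813 mol
N: 16.17 g ÷ 14.01 g/mol = 1.154 mol
O: 18.478 g ÷ 16.00 g/mol = 1.155 mol
Smallest is N at 1.154 mol; normalising gives C 4.001, H 8.503, N 1.000, O 1.001
Scaling by 2: C 8.00, H 17.01, N 2.00, O 2.00 → C8H17N2O2
Empirical-formula mass = 173.24 g/mol
n = 342 / 173.24 = 1.97 ≈ 2
Molecular formula = (C8H17N2O2)×2 = C16H34N4O4

C16H34N4O4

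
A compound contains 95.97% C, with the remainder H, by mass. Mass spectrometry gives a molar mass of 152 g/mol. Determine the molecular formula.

Assume 100 g: 95.97 g C, 4.03 g H.
n(C) = 95.97/12.01 = 7.991, n(H) = 4.03/1.008 = 3.998
Divide by the smallest (3.998 mol H): C 1.999, H 1.000
≈ 2:1 → C2H
Empirical-formula mass = 25.03 g/mol
n = 152 / 25.03 = 6.07 ≈ 6
Molecular formula = (C2H)×6 = C12H6

C12H6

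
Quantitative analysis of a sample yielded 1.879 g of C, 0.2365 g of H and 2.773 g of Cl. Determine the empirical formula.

C2H3Cl

n(C) = 1.879/12.01 = 0.1565, n(H) = 0.2365/1.008 = 0.2346, n(Cl) = 2.773/35.45 = 0.07822
Smallest is Cl at 0.07822 mol; normalising gives C 2.000, H 2.999, Cl 1.000
Ratio ≈ 2:3:1, so the empirical formula is C2H3Cl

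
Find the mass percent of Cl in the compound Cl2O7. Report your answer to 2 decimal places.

38.76%

Molar mass = 2(35.45) + 7(16.00) = 182.900 g/mol
Mass of Cl per mole = 2 × 35.45 = 70.900 g
% Cl = 70.900 / 182.900 × 100 = 38.76%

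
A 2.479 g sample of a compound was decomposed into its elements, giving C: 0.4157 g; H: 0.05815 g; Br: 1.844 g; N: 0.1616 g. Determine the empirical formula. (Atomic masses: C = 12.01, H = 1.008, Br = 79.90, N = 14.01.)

Moles — C: 0.4157 / 12.01 = 0.03461 mol; H: 0.05815 / 1.008 = 0.05769 mol; Br: 1.844 / 79.90 = 0.02308 mol; N: 0.1616 / 14.01 = 0.01153 mol
Ratios (÷ 0.01153): C 3.001, H 5.001, Br 2.001, N 1.000
≈ 3:5:2:1 → C3H5Br2N

C3H5Br2N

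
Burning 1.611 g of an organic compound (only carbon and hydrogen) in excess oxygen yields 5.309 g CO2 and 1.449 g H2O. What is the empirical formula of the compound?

mol C = 5.309 / 44.01 = 0.1206; mass C = 0.1206 × 12.01 = 1.449 g
mol H = 2 × (1.449 / 18.02) = 0.1608; mass H = 0.1608 × 1.008 = 0.1621 g
Ratios (÷ 0.1206): C 1.000, H 1.333
×3: C 3.00, H 4.00 → C3H4

C3H4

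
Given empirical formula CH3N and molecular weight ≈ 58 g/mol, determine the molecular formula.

C2H6N2

Empirical-formula mass = 29.04 g/mol
n = 58 / 29.04 = 2.00 ≈ 2
Molecular formula = (CH3N)2 = C2H6N2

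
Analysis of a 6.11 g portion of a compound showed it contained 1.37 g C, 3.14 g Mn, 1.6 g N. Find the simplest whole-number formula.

C2MnN2

Moles — C: 1.37 / 12.01 = 0.1141 mol; Mn: 3.14 / 54.94 = 0.05715 mol; N: 1.6 / 14.01 = 0.1142 mol
Divide by the smallest (0.05715 mol Mn): C 1.996, Mn 1.000, N 1.998
Ratio ≈ 2:1:2, so the empirical formula is C2MnN2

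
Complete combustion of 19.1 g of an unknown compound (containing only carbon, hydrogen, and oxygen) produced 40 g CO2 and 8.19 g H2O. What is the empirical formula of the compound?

C2H2O

mol C = 40 / 44.01 = 0.9089; mass C = 0.9089 × 12.01 = 10.92 g
mol H = 2 × (8.19 / 18.02) = 0.9090; mass H = 0.9090 × 1.008 = 0.9163 g
mass O = 19.1 − (11.83) = 7.268 g → mol O = 0.4543
Smallest is O at 0.4543 mol; normalising gives C 2.001, H 2.001, O 1.000
→ C2H2O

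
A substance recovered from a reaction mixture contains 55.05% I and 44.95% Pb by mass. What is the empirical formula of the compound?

Assume 100 g: 55.05 g I, 44.95 g Pb.
Moles — I: 55.05 / 126.90 = 0.4338 mol; Pb: 44.95 / 207.2 = 0.2169 mol
Smallest is Pb at 0.2169 mol; normalising gives I 2.000, Pb 1.000
→ I2Pb

I2Pb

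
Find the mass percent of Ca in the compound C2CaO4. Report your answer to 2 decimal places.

Molar mass = 2(12.01) + 1(40.08) + 4(16.00) = 128.100 g/mol
Mass of Ca per mole = 1 × 40.08 = 40.080 g
% Ca = 40.080 / 128.100 × 100 = 31.29%

31.29%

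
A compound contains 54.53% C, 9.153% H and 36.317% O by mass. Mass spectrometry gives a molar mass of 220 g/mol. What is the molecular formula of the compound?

Assume 100 g: 54.53 g C, 9.153 g H, 36.317 g O.
C: 54.53 g ÷ 12.01 g/mol = 4.54 mol
H: 9.153 g ÷ 1.008 g/mol = 9.08 mol
O: 36.317 g ÷ 16.00 g/mol = 2.27 mol
Ratios (÷ 2.27): C 2.000, H 4.000, O 1.000
≈ 2:4:1 → C2H4O
Empirical-formula mass = 44.05 g/mol
n = 220 / 44.05 = 4.99 ≈ 5
Molecular formula = (C2H4O)×5 = C10H20O5

C10H20O5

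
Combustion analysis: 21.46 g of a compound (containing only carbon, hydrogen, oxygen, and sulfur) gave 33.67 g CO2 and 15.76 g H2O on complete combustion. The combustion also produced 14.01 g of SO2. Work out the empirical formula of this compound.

mol C = 33.67 / 44.01 = 0.7651; mass C = 0.7651 × 12.01 = 9.188 g
mol H = 2 × (15.76 / 18.02) = 1.749; mass H = 1.749 × 1.008 = 1.763 g
mol S = 14.01 / 64.07 = 0.2187; mass S = 7.013 g
mass O = 21.46 − (17.96) = 3.496 g → mol O = 0.2185
Divide by the smallest (0.2185 mol O): C 3.501, H 8.006, O 1.000, S 1.001
Multiply by 2: C 7.00, H 16.01, O 2.00, S 2.00 → C7H16O2S2

C7H16O2S2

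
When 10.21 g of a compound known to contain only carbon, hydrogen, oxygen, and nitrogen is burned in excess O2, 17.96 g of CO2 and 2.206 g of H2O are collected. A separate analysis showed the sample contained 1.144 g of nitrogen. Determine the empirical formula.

C5H3NO3

mol C = 17.96 / 44.01 = 0.4081; mass C = 0.4081 × 12.01 = 4.901 g
mol H = 2 × (2.206 / 18.02) = 0.2448; mass H = 0.2448 × 1.008 = 0.2468 g
mol N = 1.144 / 14.01 = 0.08166
mass O = 10.21 − (6.292) = 3.918 g → mol O = 0.2449
Smallest is N at 0.08166 mol; normalising gives C 4.998, H 2.998, N 1.000, O 2.999
→ C5H3NO3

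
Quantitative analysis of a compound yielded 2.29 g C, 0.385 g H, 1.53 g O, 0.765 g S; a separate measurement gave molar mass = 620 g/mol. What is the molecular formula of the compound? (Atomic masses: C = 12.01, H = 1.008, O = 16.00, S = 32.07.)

C24H48O12S3

Moles — C: 2.29 / 12.01 = 0.1907 mol; H: 0.385 / 1.008 = 0.3819 mol; O: 1.53 / 16.00 = 0.09563 mol; S: 0.765 / 32.07 = 0.02385 mol
Divide by the smallest (0.02385 mol S): C 7.993, H 16.012, O 4.009, S 1.000
≈ 8:16:4:1 → C8H16O4S
Empirical-formula mass = 208.28 g/mol
n = 620 / 208.28 = 2.98 ≈ 3
Molecular formula = (C8H16O4S)×3 = C24H48O12S3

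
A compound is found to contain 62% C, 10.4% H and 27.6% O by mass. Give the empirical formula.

C3H6O

Assume 100 g: 62 g C, 10.4 g H, 27.6 g O.
n(C) = 62/12.01 = 5.162, n(H) = 10.4/1.008 = 10.32, n(O) = 27.6/16.00 = 1.725
Ratios (÷ 1.725): C 2.993, H 5.981, O 1.000
Ratio ≈ 3:6:1, so the empirical formula is C3H6O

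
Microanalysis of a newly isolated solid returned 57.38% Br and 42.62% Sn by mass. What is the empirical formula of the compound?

Br2Sn

Assume 100 g: 57.38 g Br, 42.62 g Sn.
Moles — Br: 57.38 / 79.90 = 0.7181 mol; Sn: 42.62 / 118.71 = 0.359 mol
Smallest is Sn at 0.359 mol; normalising gives Br 2.000, Sn 1.000
≈ 2:1 → Br2Sn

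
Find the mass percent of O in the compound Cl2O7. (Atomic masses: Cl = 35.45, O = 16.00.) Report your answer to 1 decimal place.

Molar mass = 2(35.45) + 7(16.00) = 182.900 g/mol
Mass of O per mole = 7 × 16.00 = 112.000 g
% O = 112.000 / 182.900 × 100 = 61.2%

61.2%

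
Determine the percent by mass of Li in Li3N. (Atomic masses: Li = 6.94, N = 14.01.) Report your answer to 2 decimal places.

Molar mass = 3(6.94) + 1(14.01) = 34.830 g/mol
Mass of Li per mole = 3 × 6.94 = 20.820 g
% Li = 20.820 / 34.830 × 100 = 59.78%

59.78%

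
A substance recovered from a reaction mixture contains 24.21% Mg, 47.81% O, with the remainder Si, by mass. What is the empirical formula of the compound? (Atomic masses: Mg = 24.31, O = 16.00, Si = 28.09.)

Assume 100 g: 24.21 g Mg, 47.81 g O, 27.98 g Si.
Mg: 24.21 g ÷ 24.31 g/mol = 0.9959 mol
O: 47.81 g ÷ 16.00 g/mol = 2.988 mol
Si: 27.98 g ÷ 28.09 g/mol = 0.9961 mol
Divide by the smallest (0.9959 mol Mg): Mg 1.000, O 3.000, Si 1.000
→ MgO3Si

MgO3Si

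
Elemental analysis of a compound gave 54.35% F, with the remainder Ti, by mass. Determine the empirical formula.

Assume 100 g: 54.35 g F, 45.65 g Ti.
n(F) = 54.35/19.00 = 2.861, n(Ti) = 45.65/47.87 = 0.9536
Ratios (÷ 0.9536): F 3.000, Ti 1.000
→ F3Ti

F3Ti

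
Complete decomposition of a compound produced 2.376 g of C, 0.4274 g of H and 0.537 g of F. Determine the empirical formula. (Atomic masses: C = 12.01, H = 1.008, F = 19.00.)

n(C) = 2.376/12.01 = 0.1978, n(H) = 0.4274/1.008 = 0.424, n(F) = 0.537/19.00 = 0.02826
Smallest is F at 0.02826 mol; normalising gives C 7.000, H 15.002, F 1.000
Ratio ≈ 7:15:1, so the empirical formula is C7H15F

C7H15F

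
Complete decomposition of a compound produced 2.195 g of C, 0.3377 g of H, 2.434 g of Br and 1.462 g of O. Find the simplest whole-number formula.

C6H11BrO3

n(C) = 2.195/12.01 = 0.1828, n(H) = 0.3377/1.008 = 0.335, n(Br) = 2.434/79.90 = 0.03046, n(O) = 1.462/16.00 = 0.09137
Ratios (÷ 0.03046): C 6.000, H 10.998, Br 1.000, O 3.000
→ C6H11BrO3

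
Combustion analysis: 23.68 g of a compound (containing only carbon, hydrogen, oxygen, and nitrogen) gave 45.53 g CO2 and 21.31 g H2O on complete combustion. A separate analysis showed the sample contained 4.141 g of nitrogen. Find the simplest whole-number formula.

mol C = 45.53 / 44.01 = 1.035; mass C = 1.035 × 12.01 = 12.42 g
mol H = 2 × (21.31 / 18.02) = 2.365; mass H = 2.365 × 1.008 = 2.384 g
mol N = 4.141 / 14.01 = 0.2956
mass O = 23.68 − (18.95) = 4.730 g → mol O = 0.2956
Divide by the smallest (0.2956 mol N): C 3.500, H 8.002, N 1.000, O 1.000
Multiply by 2: C 7.00, H 16.00, N 2.00, O 2.00 → C7H16N2O2

C7H16N2O2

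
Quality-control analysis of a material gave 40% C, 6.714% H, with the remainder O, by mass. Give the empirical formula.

CH2O

Assume 100 g: 40 g C, 6.714 g H, 53.286 g O.
Moles — C: 40 / 12.01 = 3.331 mol; H: 6.714 / 1.008 = 6.661 mol; O: 53.286 / 16.00 = 3.33 mol
Ratios (÷ 3.33): C 1.000, H 2.000, O 1.000
→ CH2O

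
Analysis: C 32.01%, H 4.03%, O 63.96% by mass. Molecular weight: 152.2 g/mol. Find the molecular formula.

C4H6O6

Assume 100 g: 32.01 g C, 4.03 g H, 63.96 g O.
Moles — C: 32.01 / 12.01 = 2.665 mol; H: 4.03 / 1.008 = 3.998 mol; O: 63.96 / 16.00 = 3.998 mol
Ratios (÷ 2.665): C 1.000, H 1.500, O 1.500
×2: C 2.00, H 3.00, O 3.00 → C2H3O3
Empirical-formula mass = 75.04 g/mol
n = 152.2 / 75.04 = 2.03 ≈ 2
Molecular formula = (C2H3O3)×2 = C4H6O6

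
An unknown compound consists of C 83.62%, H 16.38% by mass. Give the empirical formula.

Assume 100 g: 83.62 g C, 16.38 g H.
Moles — C: 83.62 / 12.01 = 6.963 mol; H: 16.38 / 1.008 = 16.25 mol
Divide by the smallest (6.963 mol C): C 1.000, H 2.334
×3: C 3.00, H 7.00 → C3H7

C3H7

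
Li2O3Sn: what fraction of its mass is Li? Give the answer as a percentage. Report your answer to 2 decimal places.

7.69%

Molar mass = 2(6.94) + 3(16.00) + 1(118.71) = 180.590 g/mol
Mass of Li per mole = 2 × 6.94 = 13.880 g
% Li = 13.880 / 180.590 × 100 = 7.69%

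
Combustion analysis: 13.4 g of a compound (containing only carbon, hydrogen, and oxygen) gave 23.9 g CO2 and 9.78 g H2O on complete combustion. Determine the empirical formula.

C3H6O2

mol C = 23.9 / 44.01 = 0.5431; mass C = 0.5431 × 12.01 = 6.522 g
mol H = 2 × (9.78 / 18.02) = 1.085; mass H = 1.085 × 1.008 = 1.094 g
mass O = 13.4 − (7.616) = 5.784 g → mol O = 0.3615
Divide by the smallest (0.3615 mol O): C 1.502, H 3.003, O 1.000
×2: C 3.00, H 6.01, O 2.00 → C3H6O2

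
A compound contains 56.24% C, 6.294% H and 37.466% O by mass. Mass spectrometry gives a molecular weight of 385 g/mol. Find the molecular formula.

Assume 100 g: 56.24 g C, 6.294 g H, 37.466 g O.
C: 56.24 g ÷ 12.01 g/mol = 4.683 mol
H: 6.294 g ÷ 1.008 g/mol = 6.244 mol
O: 37.466 g ÷ 16.00 g/mol = 2.342 mol
Divide by the smallest (2.342 mol O): C 2.000, H 2.667, O 1.000
Multiply by 3: C 6.00, H 8.00, O 3.00 → C6H8O3
Empirical-formula mass = 128.12 g/mol
n = 385 / 128.12 = 3.00 ≈ 3
Molecular formula = (C6H8O3)×3 = C18H24O9

C18H24O9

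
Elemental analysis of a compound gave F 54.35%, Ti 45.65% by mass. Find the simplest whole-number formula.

Assume 100 g: 54.35 g F, 45.65 g Ti.
n(F) = 54.35/19.00 = 2.861, n(Ti) = 45.65/47.87 = 0.9536
Divide by the smallest (0.9536 mol Ti): F 3.000, Ti 1.000
Ratio ≈ 3:1, so the empirical formula is F3Ti

F3Ti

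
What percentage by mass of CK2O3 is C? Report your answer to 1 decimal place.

Molar mass = 1(12.01) + 2(39.10) + 3(16.00) = 138.210 g/mol
Mass of C per mole = 1 × 12.01 = 12.010 g
% C = 12.010 / 138.210 × 100 = 8.7%

8.7%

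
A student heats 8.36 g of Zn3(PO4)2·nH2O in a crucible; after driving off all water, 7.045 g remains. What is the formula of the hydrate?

Zn3(PO4)2·4H2O

Mass of water lost = 8.36 − 7.045 = 1.315 g → 1.315 / 18.02 = 0.07297 mol H2O
Molar mass of Zn3(PO4)2 = 386.08 g/mol → mol Zn3(PO4)2 = 7.045 / 386.08 = 0.01825
n = 0.07297 / 0.01825 = 4.00 ≈ 4 → Zn3(PO4)2·4H2O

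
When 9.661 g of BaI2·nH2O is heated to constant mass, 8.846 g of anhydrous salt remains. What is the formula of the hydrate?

BaI2·2H2O

Mass of water lost = 9.661 − 8.846 = 0.815 g → 0.815 / 18.02 = 0.04523 mol H2O
Molar mass of BaI2 = 391.13 g/mol → mol BaI2 = 8.846 / 391.13 = 0.02262
n = 0.04523 / 0.02262 = 2.00 ≈ 2 → BaI2·2H2O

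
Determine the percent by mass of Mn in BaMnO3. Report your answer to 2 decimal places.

22.87%

Molar mass = 1(137.33) + 1(54.94) + 3(16.00) = 240.270 g/mol
Mass of Mn per mole = 1 × 54.94 = 54.940 g
% Mn = 54.940 / 240.270 × 100 = 22.87%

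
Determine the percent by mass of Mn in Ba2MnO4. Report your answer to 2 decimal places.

13.96%

Molar mass = 2(137.33) + 1(54.94) + 4(16.00) = 393.600 g/mol
Mass of Mn per mole = 1 × 54.94 = 54.940 g
% Mn = 54.940 / 393.600 × 100 = 13.96%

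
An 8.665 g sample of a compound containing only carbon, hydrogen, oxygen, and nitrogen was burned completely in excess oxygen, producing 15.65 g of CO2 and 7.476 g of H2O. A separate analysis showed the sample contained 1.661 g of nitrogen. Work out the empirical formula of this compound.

mol C = 15.65 / 44.01 = 0.3556; mass C = 0.3556 × 12.01 = 4.271 g
mol H = 2 × (7.476 / 18.02) = 0.8297; mass H = 0.8297 × 1.008 = 0.8364 g
mol N = 1.661 / 14.01 = 0.1186
mass O = 8.665 − (6.768) = 1.897 g → mol O = 0.1186
Smallest is O at 0.1186 mol; normalising gives C 3.000, H 6.999, N 1.000, O 1.000
≈ 3:7:1:1 → C3H7NO

C3H7NO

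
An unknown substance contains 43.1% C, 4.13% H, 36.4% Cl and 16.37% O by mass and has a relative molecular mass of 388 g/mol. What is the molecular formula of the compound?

Assume 100 g: 43.1 g C, 4.13 g H, 36.4 g Cl, 16.37 g O.
Moles — C: 43.1 / 12.01 = 3.589 mol; H: 4.13 / 1.008 = 4.097 mol; Cl: 36.4 / 35.45 = 1.027 mol; O: 16.37 / 16.00 = 1.023 mol
Ratios (÷ 1.023): C 3.508, H 4.005, Cl 1.004, O 1.000
Multiply by 2: C 7.02, H 8.01, Cl 2.01, O 2.00 → C7H8Cl2O2
Empirical-formula mass = 195.03 g/mol
n = 388 / 195.03 = 1.99 ≈ 2
Molecular formula = (C7H8Cl2O2)×2 = C14H16Cl4O4

C14H16Cl4O4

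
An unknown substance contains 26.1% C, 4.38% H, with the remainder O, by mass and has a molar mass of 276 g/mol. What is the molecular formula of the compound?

C6H12O12

Assume 100 g: 26.1 g C, 4.38 g H, 69.52 g O.
n(C) = 26.1/12.01 = 2.173, n(H) = 4.38/1.008 = 4.345, n(O) = 69.52/16.00 = 4.345
Smallest is C at 2.173 mol; normalising gives C 1.000, H 1.999, O 1.999
≈ 1:2:2 → CH2O2
Empirical-formula mass = 46.03 g/mol
n = 276 / 46.03 = 6.00 ≈ 6
Molecular formula = (CH2O2)×6 = C6H12O12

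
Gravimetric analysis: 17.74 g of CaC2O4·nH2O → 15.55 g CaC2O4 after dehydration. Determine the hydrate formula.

CaC2O4·H2O

Mass of water lost = 17.74 − 15.55 = 2.19 g → 2.19 / 18.02 = 0.1215 mol H2O
Molar mass of CaC2O4 = 128.10 g/mol → mol CaC2O4 = 15.55 / 128.10 = 0.1214
n = 0.1215 / 0.1214 = 1.00 ≈ 1 → CaC2O4·H2O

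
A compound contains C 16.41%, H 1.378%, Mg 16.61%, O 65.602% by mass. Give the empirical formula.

C2H2MgO6

Assume 100 g: 16.41 g C, 1.378 g H, 16.61 g Mg, 65.602 g O.
C: 16.41 g ÷ 12.01 g/mol = 1.366 mol
H: 1.378 g ÷ 1.008 g/mol = 1.367 mol
Mg: 16.61 g ÷ 24.31 g/mol = 0.6833 mol
O: 65.602 g ÷ 16.00 g/mol = 4.1 mol
Divide by the smallest (0.6833 mol Mg): C 2.000, H 2.001, Mg 1.000, O 6.001
Ratio ≈ 2:2:1:6, so the empirical formula is C2H2MgO6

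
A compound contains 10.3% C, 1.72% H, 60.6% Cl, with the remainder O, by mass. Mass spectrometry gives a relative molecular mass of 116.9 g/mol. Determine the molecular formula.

Assume 100 g: 10.3 g C, 1.72 g H, 60.6 g Cl, 27.38 g O.
Moles — C: 10.3 / 12.01 = 0.8576 mol; H: 1.72 / 1.008 = 1.706 mol; Cl: 60.6 / 35.45 = 1.709 mol; O: 27.38 / 16.00 = 1.711 mol
Divide by the smallest (0.8576 mol C): C 1.000, H 1.990, Cl 1.993, O 1.995
Ratio ≈ 1:2:2:2, so the empirical formula is CH2Cl2O2
Empirical-formula mass = 116.93 g/mol
n = 116.9 / 116.93 = 1.00 ≈ 1
Molecular formula = empirical formula = CH2Cl2O2

CH2Cl2O2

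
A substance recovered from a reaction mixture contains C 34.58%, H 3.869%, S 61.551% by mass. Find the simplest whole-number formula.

C3H4S2

Assume 100 g: 34.58 g C, 3.869 g H, 61.551 g S.
n(C) = 34.58/12.01 = 2.879, n(H) = 3.869/1.008 = 3.838, n(S) = 61.551/32.07 = 1.919
Smallest is S at 1.919 mol; normalising gives C 1.500, H 2.000, S 1.000
Multiply by 2: C 3.00, H 4.00, S 2.00 → C3H4S2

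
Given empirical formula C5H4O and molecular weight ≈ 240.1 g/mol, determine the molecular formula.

C15H12O3

Empirical-formula mass = 80.08 g/mol
n = 240.1 / 80.08 = 3.00 ≈ 3
Molecular formula = (C5H4O)3 = C15H12O3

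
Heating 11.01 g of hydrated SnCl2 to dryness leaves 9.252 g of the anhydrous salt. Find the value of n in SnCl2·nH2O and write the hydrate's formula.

Mass of water lost = 11.01 − 9.252 = 1.758 g → 1.758 / 18.02 = 0.09756 mol H2O
Molar mass of SnCl2 = 189.61 g/mol → mol SnCl2 = 9.252 / 189.61 = 0.04879
n = 0.09756 / 0.04879 = 2.00 ≈ 2 → SnCl2·2H2O

SnCl2·2H2O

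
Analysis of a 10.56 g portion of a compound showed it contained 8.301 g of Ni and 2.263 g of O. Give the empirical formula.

NiO

n(Ni) = 8.301/58.69 = 0.1414, n(O) = 2.263/16.00 = 0.1414
Smallest is O at 0.1414 mol; normalising gives Ni 1.000, O 1.000
Ratio ≈ 1:1, so the empirical formula is NiO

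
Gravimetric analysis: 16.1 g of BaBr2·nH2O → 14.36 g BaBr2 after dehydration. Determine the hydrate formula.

Mass of water lost = 16.1 − 14.36 = 1.74 g → 1.74 / 18.02 = 0.09656 mol H2O
Molar mass of BaBr2 = 297.13 g/mol → mol BaBr2 = 14.36 / 297.13 = 0.04833
n = 0.09656 / 0.04833 = 2.00 ≈ 2 → BaBr2·2H2O

BaBr2·2H2O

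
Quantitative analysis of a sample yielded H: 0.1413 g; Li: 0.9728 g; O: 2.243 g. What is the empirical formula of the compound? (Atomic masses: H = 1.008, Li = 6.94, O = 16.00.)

HLiO

H: 0.1413 g ÷ 1.008 g/mol = 0.1402 mol
Li: 0.9728 g ÷ 6.94 g/mol = 0.1402 mol
O: 2.243 g ÷ 16.00 g/mol = 0.1402 mol
Smallest is Li at 0.1402 mol; normalising gives H 1.000, Li 1.000, O 1.000
≈ 1:1:1 → HLiO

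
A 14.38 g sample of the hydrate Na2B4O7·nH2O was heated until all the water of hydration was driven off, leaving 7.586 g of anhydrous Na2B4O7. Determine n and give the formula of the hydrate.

Mass of water lost = 14.38 − 7.586 = 6.794 g → 6.794 / 18.02 = 0.377 mol H2O
Molar mass of Na2B4O7 = 201.22 g/mol → mol Na2B4O7 = 7.586 / 201.22 = 0.0377
n = 0.377 / 0.0377 = 10.00 ≈ 10 → Na2B4O7·10H2O

Na2B4O7·10H2O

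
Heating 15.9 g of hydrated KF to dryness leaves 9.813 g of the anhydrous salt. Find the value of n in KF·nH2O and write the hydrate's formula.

Mass of water lost = 15.9 − 9.813 = 6.087 g → 6.087 / 18.02 = 0.3378 mol H2O
Molar mass of KF = 58.10 g/mol → mol KF = 9.813 / 58.10 = 0.1689
n = 0.3378 / 0.1689 = 2.00 ≈ 2 → KF·2H2O

KF·2H2O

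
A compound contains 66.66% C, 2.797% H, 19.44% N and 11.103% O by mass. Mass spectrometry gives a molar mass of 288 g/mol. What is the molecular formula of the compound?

C16H8N4O2

Assume 100 g: 66.66 g C, 2.797 g H, 19.44 g N, 11.103 g O.
Moles — C: 66.66 / 12.01 = 5.55 mol; H: 2.797 / 1.008 = 2.775 mol; N: 19.44 / 14.01 = 1.388 mol; O: 11.103 / 16.00 = 0.6939 mol
Divide by the smallest (0.6939 mol O): C 7.998, H 3.999, N 2.000, O 1.000
≈ 8:4:2:1 → C8H4N2O
Empirical-formula mass = 144.13 g/mol
n = 288 / 144.13 = 2.00 ≈ 2
Molecular formula = (C8H4N2O)×2 = C16H8N4O2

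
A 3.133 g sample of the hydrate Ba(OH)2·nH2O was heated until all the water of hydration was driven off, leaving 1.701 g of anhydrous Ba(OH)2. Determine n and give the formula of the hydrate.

Mass of water lost = 3.133 − 1.701 = 1.432 g → 1.432 / 18.02 = 0.07947 mol H2O
Molar mass of Ba(OH)2 = 171.35 g/mol → mol Ba(OH)2 = 1.701 / 171.35 = 0.009927
n = 0.07947 / 0.009927 = 8.00 ≈ 8 → Ba(OH)2·8H2O

Ba(OH)2·8H2O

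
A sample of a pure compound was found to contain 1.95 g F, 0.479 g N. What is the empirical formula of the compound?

F3N

Moles — F: 1.95 / 19.00 = 0.1026 mol; N: 0.479 / 14.01 = 0.03419 mol
Divide by the smallest (0.03419 mol N): F 3.002, N 1.000
Ratio ≈ 3:1, so the empirical formula is F3N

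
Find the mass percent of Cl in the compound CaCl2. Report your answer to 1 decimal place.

Molar mass = 1(40.08) + 2(35.45) = 110.980 g/mol
Mass of Cl per mole = 2 × 35.45 = 70.900 g
% Cl = 70.900 / 110.980 × 100 = 63.9%

63.9%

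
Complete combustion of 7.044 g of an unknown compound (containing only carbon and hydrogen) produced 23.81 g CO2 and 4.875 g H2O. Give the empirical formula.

CH

mol C = 23.81 / 44.01 = 0.5410; mass C = 0.5410 × 12.01 = 6.498 g
mol H = 2 × (4.875 / 18.02) = 0.5411; mass H = 0.5411 × 1.008 = 0.5454 g
Divide by the smallest (0.541 mol C): C 1.000, H 1.000
Ratio ≈ 1:1, so the empirical formula is CH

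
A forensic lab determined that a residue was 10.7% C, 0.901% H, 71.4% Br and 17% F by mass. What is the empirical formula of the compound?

Assume 100 g: 10.7 g C, 0.901 g H, 71.4 g Br, 17 g F.
C: 10.7 g ÷ 12.01 g/mol = 0.8909 mol
H: 0.901 g ÷ 1.008 g/mol = 0.8938 mol
Br: 71.4 g ÷ 79.90 g/mol = 0.8936 mol
F: 17 g ÷ 19.00 g/mol = 0.8947 mol
Divide by the smallest (0.8909 mol C): C 1.000, H 1.003, Br 1.003, F 1.004
→ CHBrF

CHBrF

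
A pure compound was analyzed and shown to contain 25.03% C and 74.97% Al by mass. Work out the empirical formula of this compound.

Assume 100 g: 25.03 g C, 74.97 g Al.
n(C) = 25.03/12.01 = 2.084, n(Al) = 74.97/26.98 = 2.779
Smallest is C at 2.084 mol; normalising gives C 1.000, Al 1.333
Multiply by 3: C 3.00, Al 4.00 → C3Al4

C3Al4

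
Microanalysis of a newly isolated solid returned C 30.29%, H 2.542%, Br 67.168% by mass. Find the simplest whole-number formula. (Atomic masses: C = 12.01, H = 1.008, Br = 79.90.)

C3H3Br

Assume 100 g: 30.29 g C, 2.542 g H, 67.168 g Br.
n(C) = 30.29/12.01 = 2.522, n(H) = 2.542/1.008 = 2.522, n(Br) = 67.168/79.90 = 0.8407
Divide by the smallest (0.8407 mol Br): C 3.000, H 3.000, Br 1.000
≈ 3:3:1 → C3H3Br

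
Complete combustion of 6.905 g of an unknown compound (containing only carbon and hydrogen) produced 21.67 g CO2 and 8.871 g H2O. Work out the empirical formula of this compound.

CH2

mol C = 21.67 / 44.01 = 0.4924; mass C = 0.4924 × 12.01 = 5.914 g
mol H = 2 × (8.871 / 18.02) = 0.9846; mass H = 0.9846 × 1.008 = 0.9924 g
Divide by the smallest (0.4924 mol C): C 1.000, H 2.000
→ CH2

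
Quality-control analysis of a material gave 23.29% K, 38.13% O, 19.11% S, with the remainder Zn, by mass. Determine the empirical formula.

K2O8S2Zn

Assume 100 g: 23.29 g K, 38.13 g O, 19.11 g S, 19.47 g Zn.
Moles — K: 23.29 / 39.10 = 0.5957 mol; O: 38.13 / 16.00 = 2.383 mol; S: 19.11 / 32.07 = 0.5959 mol; Zn: 19.47 / 65.38 = 0.2978 mol
Divide by the smallest (0.2978 mol Zn): K 2.000, O 8.003, S 2.001, Zn 1.000
≈ 2:8:2:1 → K2O8S2Zn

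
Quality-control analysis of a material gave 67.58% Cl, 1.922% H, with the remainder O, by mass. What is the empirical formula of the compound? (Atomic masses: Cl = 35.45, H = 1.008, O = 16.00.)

Assume 100 g: 67.58 g Cl, 1.922 g H, 30.498 g O.
Cl: 67.58 g ÷ 35.45 g/mol = 1.906 mol
H: 1.922 g ÷ 1.008 g/mol = 1.907 mol
O: 30.498 g ÷ 16.00 g/mol = 1.906 mol
Ratios (÷ 1.906): Cl 1.000, H 1.000, O 1.000
Ratio ≈ 1:1:1, so the empirical formula is ClHO

ClHO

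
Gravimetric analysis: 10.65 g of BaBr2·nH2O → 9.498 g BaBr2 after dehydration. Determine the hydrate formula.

BaBr2·2H2O

Mass of water lost = 10.65 − 9.498 = 1.152 g → 1.152 / 18.02 = 0.06393 mol H2O
Molar mass of BaBr2 = 297.13 g/mol → mol BaBr2 = 9.498 / 297.13 = 0.03197
n = 0.06393 / 0.03197 = 2.00 ≈ 2 → BaBr2·2H2O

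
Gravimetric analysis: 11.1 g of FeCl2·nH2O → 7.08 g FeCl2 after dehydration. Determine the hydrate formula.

FeCl2·4H2O

Mass of water lost = 11.1 − 7.08 = 4.02 g → 4.02 / 18.02 = 0.2231 mol H2O
Molar mass of FeCl2 = 126.75 g/mol → mol FeCl2 = 7.08 / 126.75 = 0.05586
n = 0.2231 / 0.05586 = 3.99 ≈ 4 → FeCl2·4H2O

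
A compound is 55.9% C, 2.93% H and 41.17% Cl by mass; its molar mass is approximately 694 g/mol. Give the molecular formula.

C32H20Cl8

Assume 100 g: 55.9 g C, 2.93 g H, 41.17 g Cl.
Moles — C: 55.9 / 12.01 = 4.654 mol; H: 2.93 / 1.008 = 2.907 mol; Cl: 41.17 / 35.45 = 1.161 mol
Smallest is Cl at 1.161 mol; normalising gives C 4.008, H 2.503, Cl 1.000
Multiply by 2: C 8.02, H 5.01, Cl 2.00 → C8H5Cl2
Empirical-formula mass = 172.02 g/mol
n = 694 / 172.02 = 4.03 ≈ 4
Molecular formula = (C8H5Cl2)×4 = C32H20Cl8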